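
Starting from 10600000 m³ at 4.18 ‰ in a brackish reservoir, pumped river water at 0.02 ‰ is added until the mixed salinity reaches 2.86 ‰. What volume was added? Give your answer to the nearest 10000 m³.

Salt balance: 10,600,000×4.18 + V×0.02 = (10,600,000+V)×2.86
44,308,000 + 0.02V = 30,316,000 + 2.86V
13,992,000 = 2.84V
V = 4,926,760.56 m³

4930000 m³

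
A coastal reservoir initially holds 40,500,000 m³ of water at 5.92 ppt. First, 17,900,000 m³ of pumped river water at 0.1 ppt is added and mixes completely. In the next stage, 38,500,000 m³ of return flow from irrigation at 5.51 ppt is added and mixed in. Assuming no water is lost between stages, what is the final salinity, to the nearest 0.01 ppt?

4.68 ppt

Mass of salt is conserved:
Initial salt = 40,500,000×5.92 = 239,760,000
After stage 1: salt = 239,760,000 + 17,900,000×0.1 = 241,550,000; volume = 58,400,000 m³; S = 4.136 ppt
After stage 2: salt = 241,550,000 + 38,500,000×5.51 = 453,685,000; volume = 96,900,000 m³
S = 453,685,000 / 96,900,000 = 4.682 ppt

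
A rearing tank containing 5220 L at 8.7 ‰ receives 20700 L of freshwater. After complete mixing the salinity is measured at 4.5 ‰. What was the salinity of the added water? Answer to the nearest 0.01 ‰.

Salt balance: 5,220×8.7 + 20,700×S = 25,920×4.5
45,414 + 20,700·S = 116,640
S = (116,640 − 45,414) / 20,700 = 3.4409 ‰

3.44 ‰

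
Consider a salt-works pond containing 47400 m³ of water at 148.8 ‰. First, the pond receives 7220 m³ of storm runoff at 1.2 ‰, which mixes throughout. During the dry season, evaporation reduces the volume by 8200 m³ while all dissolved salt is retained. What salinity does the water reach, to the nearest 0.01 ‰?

152.13 ‰

After mixing: salt = 47,400×148.8 + 7,220×1.2 = 7,061,784; volume = 54,620 m³
After evaporation: salt unchanged = 7,061,784; volume = 54,620 − 8,200 = 46,420 m³
S = 7,061,784 / 46,420 = 152.128 ‰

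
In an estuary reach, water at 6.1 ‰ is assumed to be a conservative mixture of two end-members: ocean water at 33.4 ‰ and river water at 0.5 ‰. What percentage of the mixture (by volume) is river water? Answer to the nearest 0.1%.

Let f be the freshwater fraction. Salt balance per unit volume:
f×0.5 + (1−f)×33.4 = 6.1
f = (33.4 − 6.1) / (33.4 − 0.5) = 27.3/32.9 = 0.8298

83.0%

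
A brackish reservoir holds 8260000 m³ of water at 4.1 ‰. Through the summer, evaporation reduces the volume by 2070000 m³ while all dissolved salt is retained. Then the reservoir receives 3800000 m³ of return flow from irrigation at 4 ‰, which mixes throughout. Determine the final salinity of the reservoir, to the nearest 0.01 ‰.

After evaporation: salt = 8,260,000×4.1 = 33,866,000; volume = 8,260,000 − 2,070,000 = 6,190,000 m³
After mixing: salt = 33,866,000 + 3,800,000×4 = 49,066,000; volume = 6,190,000 + 3,800,000 = 9,990,000 m³
S = 49,066,000 / 9,990,000 = 4.9115 ‰

4.91 ‰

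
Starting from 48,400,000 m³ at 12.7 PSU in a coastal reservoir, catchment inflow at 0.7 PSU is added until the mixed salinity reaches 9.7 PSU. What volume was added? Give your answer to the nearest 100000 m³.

16100000 m³

Salt balance: 48,400,000×12.7 + V×0.7 = (48,400,000+V)×9.7
614,680,000 + 0.7V = 469,480,000 + 9.7V
145,200,000 = 9V
V = 16,133,333.33 m³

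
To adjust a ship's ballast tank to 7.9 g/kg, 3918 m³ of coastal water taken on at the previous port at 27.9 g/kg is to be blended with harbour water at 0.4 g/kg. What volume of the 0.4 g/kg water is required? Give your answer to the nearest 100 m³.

10400 m³

Salt balance: 3,918×27.9 + V×0.4 = (3,918+V)×7.9
109,312.2 + 0.4V = 30,952.2 + 7.9V
78,360 = 7.5V
V = 10,448 m³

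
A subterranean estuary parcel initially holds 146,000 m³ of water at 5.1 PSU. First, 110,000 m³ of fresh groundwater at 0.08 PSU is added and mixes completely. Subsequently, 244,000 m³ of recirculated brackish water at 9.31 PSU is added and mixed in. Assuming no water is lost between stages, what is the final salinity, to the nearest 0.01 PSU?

6.05 PSU

Weighted by volume,
Initial salt = 146,000×5.1 = 744,600
After stage 1: salt = 744,600 + 110,000×0.08 = 753,400; volume = 256,000 m³; S = 2.943 PSU
After stage 2: salt = 753,400 + 244,000×9.31 = 3,025,040; volume = 500,000 m³
S = 3,025,040 / 500,000 = 6.0501 PSU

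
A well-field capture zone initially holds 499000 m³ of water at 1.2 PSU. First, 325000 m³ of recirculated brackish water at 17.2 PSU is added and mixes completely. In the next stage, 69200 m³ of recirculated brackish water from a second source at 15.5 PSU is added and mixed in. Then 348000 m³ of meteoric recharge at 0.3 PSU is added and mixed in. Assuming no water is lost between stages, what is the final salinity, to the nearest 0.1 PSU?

Salt balance:
Initial salt = 499,000×1.2 = 598,800
After stage 1: salt = 598,800 + 325,000×17.2 = 6,188,800; volume = 824,000 m³; S = 7.511 PSU
After stage 2: salt = 6,188,800 + 69,200×15.5 = 7,261,400; volume = 893,200 m³; S = 8.13 PSU
After stage 3: salt = 7,261,400 + 348,000×0.3 = 7,365,800; volume = 1,241,200 m³
S = 7,365,800 / 1,241,200 = 5.9344 PSU

5.9 PSU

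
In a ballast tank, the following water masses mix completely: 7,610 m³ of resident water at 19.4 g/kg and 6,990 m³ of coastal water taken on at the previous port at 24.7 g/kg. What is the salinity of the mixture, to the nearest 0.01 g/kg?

Mass of salt is conserved:
salt = 7,610×19.4 + 6,990×24.7 = 147,634 + 172,653 = 320,287
volume = 7,610 + 6,990 = 14,600 m³
S = 320,287 / 14,600 = 21.9375 g/kg

21.94 g/kg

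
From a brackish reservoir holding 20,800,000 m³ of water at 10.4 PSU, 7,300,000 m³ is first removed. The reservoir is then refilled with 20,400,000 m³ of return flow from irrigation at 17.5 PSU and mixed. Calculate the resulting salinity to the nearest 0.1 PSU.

14.7 PSU

Remaining after removal: 13,500,000 m³ at 10.4 PSU (salt = 140,400,000)
After addition: salt = 140,400,000 + 20,400,000×17.5 = 497,400,000; volume = 33,900,000 m³
S = 497,400,000 / 33,900,000 = 14.6726 PSU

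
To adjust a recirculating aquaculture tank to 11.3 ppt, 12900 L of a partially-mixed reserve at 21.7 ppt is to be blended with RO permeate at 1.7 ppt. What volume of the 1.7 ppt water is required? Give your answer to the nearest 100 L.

Salt balance: 12,900×21.7 + V×1.7 = (12,900+V)×11.3
279,930 + 1.7V = 145,770 + 11.3V
134,160 = 9.6V
V = 13,975 L

14000 L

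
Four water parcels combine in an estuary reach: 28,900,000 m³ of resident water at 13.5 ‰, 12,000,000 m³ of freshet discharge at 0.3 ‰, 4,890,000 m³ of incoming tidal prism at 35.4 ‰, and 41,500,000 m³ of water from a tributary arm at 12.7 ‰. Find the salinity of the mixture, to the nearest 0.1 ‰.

12.5 ‰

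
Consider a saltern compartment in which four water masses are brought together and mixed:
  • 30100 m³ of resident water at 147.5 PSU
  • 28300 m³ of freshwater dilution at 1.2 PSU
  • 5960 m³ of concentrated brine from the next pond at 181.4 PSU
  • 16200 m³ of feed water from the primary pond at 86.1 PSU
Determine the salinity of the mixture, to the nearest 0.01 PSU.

Salt balance:
salt = 30,100×147.5 + 28,300×1.2 + 5,960×181.4 + 16,200×86.1 = 4,439,750 + 33,960 + 1,081,144 + 1,394,820 = 6,949,674
volume = 30,100 + 28,300 + 5,960 + 16,200 = 80,560 m³
S = 6,949,674 / 80,560 = 86.2671 PSU

86.27 PSU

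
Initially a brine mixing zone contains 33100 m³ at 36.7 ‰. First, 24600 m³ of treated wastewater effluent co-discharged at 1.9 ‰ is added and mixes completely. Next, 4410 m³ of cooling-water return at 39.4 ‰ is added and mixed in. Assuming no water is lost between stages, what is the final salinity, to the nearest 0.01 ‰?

Conserving salt mass:
Initial salt = 33,100×36.7 = 1,214,770
After stage 1: salt = 1,214,770 + 24,600×1.9 = 1,261,510; volume = 57,700 m³; S = 21.863 ‰
After stage 2: salt = 1,261,510 + 4,410×39.4 = 1,435,264; volume = 62,110 m³
S = 1,435,264 / 62,110 = 23.1084 ‰

23.11 ‰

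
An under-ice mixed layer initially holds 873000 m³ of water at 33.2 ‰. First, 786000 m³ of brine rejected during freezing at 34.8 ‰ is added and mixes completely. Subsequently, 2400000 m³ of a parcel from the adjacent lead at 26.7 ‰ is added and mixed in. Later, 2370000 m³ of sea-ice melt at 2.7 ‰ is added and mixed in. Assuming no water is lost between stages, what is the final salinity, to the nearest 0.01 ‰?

Salt balance:
Initial salt = 873,000×33.2 = 28,983,600
After stage 1: salt = 28,983,600 + 786,000×34.8 = 56,336,400; volume = 1,659,000 m³; S = 33.958 ‰
After stage 2: salt = 56,336,400 + 2,400,000×26.7 = 120,416,400; volume = 4,059,000 m³; S = 29.667 ‰
After stage 3: salt = 120,416,400 + 2,370,000×2.7 = 126,815,400; volume = 6,429,000 m³
S = 126,815,400 / 6,429,000 = 19.7255 ‰

19.73 ‰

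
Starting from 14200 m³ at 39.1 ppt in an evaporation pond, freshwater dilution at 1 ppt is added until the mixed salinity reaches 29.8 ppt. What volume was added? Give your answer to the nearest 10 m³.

Salt balance: 14,200×39.1 + V×1 = (14,200+V)×29.8
555,220 + 1V = 423,160 + 29.8V
132,060 = 28.8V
V = 4,585.42 m³

4590 m³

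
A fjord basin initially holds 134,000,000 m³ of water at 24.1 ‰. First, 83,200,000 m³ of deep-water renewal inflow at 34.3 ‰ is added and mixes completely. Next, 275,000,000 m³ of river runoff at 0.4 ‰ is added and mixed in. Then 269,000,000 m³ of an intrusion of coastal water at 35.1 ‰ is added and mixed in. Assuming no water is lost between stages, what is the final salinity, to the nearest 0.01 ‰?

20.54 ‰

Mass of salt is conserved:
Initial salt = 134,000,000×24.1 = 3,229,400,000
After stage 1: salt = 3,229,400,000 + 83,200,000×34.3 = 6,083,160,000; volume = 217,200,000 m³; S = 28.007 ‰
After stage 2: salt = 6,083,160,000 + 275,000,000×0.4 = 6,193,160,000; volume = 492,200,000 m³; S = 12.583 ‰
After stage 3: salt = 6,193,160,000 + 269,000,000×35.1 = 15,635,060,000; volume = 761,200,000 m³
S = 15,635,060,000 / 761,200,000 = 20.54 ‰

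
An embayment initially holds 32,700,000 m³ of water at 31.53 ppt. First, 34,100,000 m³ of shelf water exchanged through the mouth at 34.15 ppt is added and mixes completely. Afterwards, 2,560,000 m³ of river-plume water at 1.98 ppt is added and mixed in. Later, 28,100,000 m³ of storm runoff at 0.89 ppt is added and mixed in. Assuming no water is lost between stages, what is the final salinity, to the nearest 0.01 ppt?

By conservation of dissolved salt,
Initial salt = 32,700,000×31.53 = 1,031,031,000
After stage 1: salt = 1,031,031,000 + 34,100,000×34.15 = 2,195,546,000; volume = 66,800,000 m³; S = 32.867 ppt
After stage 2: salt = 2,195,546,000 + 2,560,000×1.98 = 2,200,614,800; volume = 69,360,000 m³; S = 31.727 ppt
After stage 3: salt = 2,200,614,800 + 28,100,000×0.89 = 2,225,623,800; volume = 97,460,000 m³
S = 2,225,623,800 / 97,460,000 = 22.8363 ppt

22.84 ppt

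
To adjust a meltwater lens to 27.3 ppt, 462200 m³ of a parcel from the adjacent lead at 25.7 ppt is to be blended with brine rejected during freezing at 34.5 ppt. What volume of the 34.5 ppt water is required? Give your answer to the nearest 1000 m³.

Salt balance: 462,200×25.7 + V×34.5 = (462,200+V)×27.3
11,878,540 + 34.5V = 12,618,060 + 27.3V
739,520 = 7.2V
V = 102,711.11 m³

103000 m³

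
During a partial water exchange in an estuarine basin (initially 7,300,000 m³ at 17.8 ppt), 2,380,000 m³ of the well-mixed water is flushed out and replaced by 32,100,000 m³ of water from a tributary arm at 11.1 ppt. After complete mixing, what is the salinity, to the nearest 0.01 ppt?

11.99 ppt

Remaining after removal: 4,920,000 m³ at 17.8 ppt (salt = 87,576,000)
After addition: salt = 87,576,000 + 32,100,000×11.1 = 443,886,000; volume = 37,020,000 m³
S = 443,886,000 / 37,020,000 = 11.9904 ppt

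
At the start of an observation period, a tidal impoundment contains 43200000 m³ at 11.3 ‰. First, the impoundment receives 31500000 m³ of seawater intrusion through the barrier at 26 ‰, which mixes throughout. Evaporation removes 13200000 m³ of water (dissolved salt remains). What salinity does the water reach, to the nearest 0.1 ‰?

21.3 ‰

After mixing: salt = 43,200,000×11.3 + 31,500,000×26 = 1,307,160,000; volume = 74,700,000 m³
After evaporation: salt unchanged = 1,307,160,000; volume = 74,700,000 − 13,200,000 = 61,500,000 m³
S = 1,307,160,000 / 61,500,000 = 21.2546 ‰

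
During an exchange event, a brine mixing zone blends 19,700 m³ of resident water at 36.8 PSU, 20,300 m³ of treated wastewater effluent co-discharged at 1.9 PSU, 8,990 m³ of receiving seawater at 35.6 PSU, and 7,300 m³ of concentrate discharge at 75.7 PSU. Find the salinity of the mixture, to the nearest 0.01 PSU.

29.07 PSU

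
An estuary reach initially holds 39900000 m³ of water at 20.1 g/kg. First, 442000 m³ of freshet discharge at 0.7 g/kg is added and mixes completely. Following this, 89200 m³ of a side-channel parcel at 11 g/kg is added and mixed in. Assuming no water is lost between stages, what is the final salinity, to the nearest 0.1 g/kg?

19.9 g/kg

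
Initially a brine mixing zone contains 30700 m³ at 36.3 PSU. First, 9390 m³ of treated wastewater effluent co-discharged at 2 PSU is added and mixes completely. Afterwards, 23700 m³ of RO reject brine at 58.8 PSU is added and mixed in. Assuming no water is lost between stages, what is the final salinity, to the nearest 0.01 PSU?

Mass of salt is conserved:
Initial salt = 30,700×36.3 = 1,114,410
After stage 1: salt = 1,114,410 + 9,390×2 = 1,133,190; volume = 40,090 m³; S = 28.266 PSU
After stage 2: salt = 1,133,190 + 23,700×58.8 = 2,526,750; volume = 63,790 m³
S = 2,526,750 / 63,790 = 39.6104 PSU

39.61 PSU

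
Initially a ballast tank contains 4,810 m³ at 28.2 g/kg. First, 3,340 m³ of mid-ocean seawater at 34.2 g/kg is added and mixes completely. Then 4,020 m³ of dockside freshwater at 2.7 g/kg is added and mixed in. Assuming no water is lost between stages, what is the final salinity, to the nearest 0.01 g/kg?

Conserving salt mass:
Initial salt = 4,810×28.2 = 135,642
After stage 1: salt = 135,642 + 3,340×34.2 = 249,870; volume = 8,150 m³; S = 30.659 g/kg
After stage 2: salt = 249,870 + 4,020×2.7 = 260,724; volume = 12,170 m³
S = 260,724 / 12,170 = 21.4235 g/kg

21.42 g/kg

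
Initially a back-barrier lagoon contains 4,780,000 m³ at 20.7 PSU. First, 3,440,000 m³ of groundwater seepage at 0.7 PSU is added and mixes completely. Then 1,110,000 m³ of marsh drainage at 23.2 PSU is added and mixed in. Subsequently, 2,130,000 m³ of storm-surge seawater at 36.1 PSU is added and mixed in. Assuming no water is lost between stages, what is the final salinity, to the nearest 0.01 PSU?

17.80 PSU

Total salt / total volume:
Initial salt = 4,780,000×20.7 = 98,946,000
After stage 1: salt = 98,946,000 + 3,440,000×0.7 = 101,354,000; volume = 8,220,000 m³; S = 12.33 PSU
After stage 2: salt = 101,354,000 + 1,110,000×23.2 = 127,106,000; volume = 9,330,000 m³; S = 13.623 PSU
After stage 3: salt = 127,106,000 + 2,130,000×36.1 = 203,999,000; volume = 11,460,000 m³
S = 203,999,000 / 11,460,000 = 17.801 PSU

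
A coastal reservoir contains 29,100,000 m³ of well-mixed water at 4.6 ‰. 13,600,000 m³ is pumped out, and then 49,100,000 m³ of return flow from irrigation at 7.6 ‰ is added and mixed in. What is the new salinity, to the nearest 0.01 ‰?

6.88 ‰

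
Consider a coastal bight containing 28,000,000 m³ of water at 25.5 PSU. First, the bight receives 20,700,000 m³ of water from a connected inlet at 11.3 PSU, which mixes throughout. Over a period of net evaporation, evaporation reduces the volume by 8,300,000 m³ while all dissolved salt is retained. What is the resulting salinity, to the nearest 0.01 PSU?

After mixing: salt = 28,000,000×25.5 + 20,700,000×11.3 = 947,910,000; volume = 48,700,000 m³
After evaporation: salt unchanged = 947,910,000; volume = 48,700,000 − 8,300,000 = 40,400,000 m³
S = 947,910,000 / 40,400,000 = 23.4631 PSU

23.46 PSU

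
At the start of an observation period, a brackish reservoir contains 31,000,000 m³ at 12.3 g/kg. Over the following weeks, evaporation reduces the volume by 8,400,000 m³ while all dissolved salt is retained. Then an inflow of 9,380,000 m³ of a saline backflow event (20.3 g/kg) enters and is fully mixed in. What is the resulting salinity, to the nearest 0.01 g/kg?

After evaporation: salt = 31,000,000×12.3 = 381,300,000; volume = 31,000,000 − 8,400,000 = 22,600,000 m³
After mixing: salt = 381,300,000 + 9,380,000×20.3 = 571,714,000; volume = 22,600,000 + 9,380,000 = 31,980,000 m³
S = 571,714,000 / 31,980,000 = 17.8772 g/kg

17.88 g/kg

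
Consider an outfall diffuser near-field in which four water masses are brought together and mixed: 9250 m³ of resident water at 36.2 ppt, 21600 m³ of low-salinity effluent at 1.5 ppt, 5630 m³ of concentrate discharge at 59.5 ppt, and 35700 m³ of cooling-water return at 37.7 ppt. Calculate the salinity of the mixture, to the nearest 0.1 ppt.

Weighted by volume,
salt = 9,250×36.2 + 21,600×1.5 + 5,630×59.5 + 35,700×37.7 = 334,850 + 32,400 + 334,985 + 1,345,890 = 2,048,125
volume = 9,250 + 21,600 + 5,630 + 35,700 = 72,180 m³
S = 2,048,125 / 72,180 = 28.375 ppt

28.4 ppt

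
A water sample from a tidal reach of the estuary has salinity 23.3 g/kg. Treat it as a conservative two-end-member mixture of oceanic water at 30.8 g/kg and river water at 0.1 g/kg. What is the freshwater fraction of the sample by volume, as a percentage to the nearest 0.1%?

Let f be the freshwater fraction. Salt balance per unit volume:
f×0.1 + (1−f)×30.8 = 23.3
f = (30.8 − 23.3) / (30.8 − 0.1) = 7.5/30.7 = 0.2443

24.4%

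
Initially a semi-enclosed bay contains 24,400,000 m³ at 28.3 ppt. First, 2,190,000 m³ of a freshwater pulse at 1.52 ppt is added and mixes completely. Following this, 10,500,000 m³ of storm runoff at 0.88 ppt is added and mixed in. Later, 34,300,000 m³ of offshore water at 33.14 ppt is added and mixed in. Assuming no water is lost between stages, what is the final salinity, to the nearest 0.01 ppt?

By conservation of dissolved salt,
Initial salt = 24,400,000×28.3 = 690,520,000
After stage 1: salt = 690,520,000 + 2,190,000×1.52 = 693,848,800; volume = 26,590,000 m³; S = 26.094 ppt
After stage 2: salt = 693,848,800 + 10,500,000×0.88 = 703,088,800; volume = 37,090,000 m³; S = 18.956 ppt
After stage 3: salt = 703,088,800 + 34,300,000×33.14 = 1,839,790,800; volume = 71,390,000 m³
S = 1,839,790,800 / 71,390,000 = 25.771 ppt

25.77 ppt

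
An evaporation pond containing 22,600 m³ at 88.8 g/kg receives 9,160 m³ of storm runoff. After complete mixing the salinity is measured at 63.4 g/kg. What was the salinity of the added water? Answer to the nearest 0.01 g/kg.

Salt balance: 22,600×88.8 + 9,160×S = 31,760×63.4
2,006,880 + 9,160·S = 2,013,584
S = (2,013,584 − 2,006,880) / 9,160 = 0.7319 g/kg

0.73 g/kg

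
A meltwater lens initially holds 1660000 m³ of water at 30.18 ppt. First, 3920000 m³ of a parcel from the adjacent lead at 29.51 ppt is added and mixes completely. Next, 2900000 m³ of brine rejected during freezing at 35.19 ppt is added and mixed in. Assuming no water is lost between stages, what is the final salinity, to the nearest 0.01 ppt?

Mass of salt is conserved:
Initial salt = 1,660,000×30.18 = 50,098,800
After stage 1: salt = 50,098,800 + 3,920,000×29.51 = 165,778,000; volume = 5,580,000 m³; S = 29.709 ppt
After stage 2: salt = 165,778,000 + 2,900,000×35.19 = 267,829,000; volume = 8,480,000 m³
S = 267,829,000 / 8,480,000 = 31.5836 ppt

31.58 ppt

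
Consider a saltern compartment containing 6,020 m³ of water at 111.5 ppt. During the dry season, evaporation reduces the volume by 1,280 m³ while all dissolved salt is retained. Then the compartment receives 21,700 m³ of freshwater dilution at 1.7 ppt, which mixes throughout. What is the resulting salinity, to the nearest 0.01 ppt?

After evaporation: salt = 6,020×111.5 = 671,230; volume = 6,020 − 1,280 = 4,740 m³
After mixing: salt = 671,230 + 21,700×1.7 = 708,120; volume = 4,740 + 21,700 = 26,440 m³
S = 708,120 / 26,440 = 26.7821 ppt

26.78 ppt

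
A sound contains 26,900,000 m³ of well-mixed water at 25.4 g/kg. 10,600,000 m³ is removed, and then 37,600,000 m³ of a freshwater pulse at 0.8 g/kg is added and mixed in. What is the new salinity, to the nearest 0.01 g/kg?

8.24 g/kg

Remaining after removal: 16,300,000 m³ at 25.4 g/kg (salt = 414,020,000)
After addition: salt = 414,020,000 + 37,600,000×0.8 = 444,100,000; volume = 53,900,000 m³
S = 444,100,000 / 53,900,000 = 8.2393 g/kg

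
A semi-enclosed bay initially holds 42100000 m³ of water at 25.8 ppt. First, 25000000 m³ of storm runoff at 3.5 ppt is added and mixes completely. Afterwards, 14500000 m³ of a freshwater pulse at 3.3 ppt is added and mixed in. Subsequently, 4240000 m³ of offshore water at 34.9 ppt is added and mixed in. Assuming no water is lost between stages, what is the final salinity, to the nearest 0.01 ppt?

15.95 ppt

Salt balance:
Initial salt = 42,100,000×25.8 = 1,086,180,000
After stage 1: salt = 1,086,180,000 + 25,000,000×3.5 = 1,173,680,000; volume = 67,100,000 m³; S = 17.492 ppt
After stage 2: salt = 1,173,680,000 + 14,500,000×3.3 = 1,221,530,000; volume = 81,600,000 m³; S = 14.97 ppt
After stage 3: salt = 1,221,530,000 + 4,240,000×34.9 = 1,369,506,000; volume = 85,840,000 m³
S = 1,369,506,000 / 85,840,000 = 15.9542 ppt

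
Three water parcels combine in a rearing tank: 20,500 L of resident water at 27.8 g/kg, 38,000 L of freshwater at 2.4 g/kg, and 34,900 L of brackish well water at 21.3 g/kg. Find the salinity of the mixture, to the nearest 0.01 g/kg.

Mass of salt is conserved:
salt = 20,500×27.8 + 38,000×2.4 + 34,900×21.3 = 569,900 + 91,200 + 743,370 = 1,404,470
volume = 20,500 + 38,000 + 34,900 = 93,400 L
S = 1,404,470 / 93,400 = 15.0372 g/kg

15.04 g/kg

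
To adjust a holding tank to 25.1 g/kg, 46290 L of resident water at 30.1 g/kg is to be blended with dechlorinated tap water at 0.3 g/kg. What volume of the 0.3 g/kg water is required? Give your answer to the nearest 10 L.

Salt balance: 46,290×30.1 + V×0.3 = (46,290+V)×25.1
1,393,329 + 0.3V = 1,161,879 + 25.1V
231,450 = 24.8V
V = 9,332.66 L

9330 L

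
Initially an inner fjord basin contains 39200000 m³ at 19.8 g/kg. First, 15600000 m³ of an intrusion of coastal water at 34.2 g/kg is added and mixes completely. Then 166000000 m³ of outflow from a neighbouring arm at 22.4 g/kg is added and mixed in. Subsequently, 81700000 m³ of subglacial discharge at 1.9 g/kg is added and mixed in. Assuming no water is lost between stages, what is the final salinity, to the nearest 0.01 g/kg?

Salt balance:
Initial salt = 39,200,000×19.8 = 776,160,000
After stage 1: salt = 776,160,000 + 15,600,000×34.2 = 1,309,680,000; volume = 54,800,000 m³; S = 23.899 g/kg
After stage 2: salt = 1,309,680,000 + 166,000,000×22.4 = 5,028,080,000; volume = 220,800,000 m³; S = 22.772 g/kg
After stage 3: salt = 5,028,080,000 + 81,700,000×1.9 = 5,183,310,000; volume = 302,500,000 m³
S = 5,183,310,000 / 302,500,000 = 17.1349 g/kg

17.13 g/kg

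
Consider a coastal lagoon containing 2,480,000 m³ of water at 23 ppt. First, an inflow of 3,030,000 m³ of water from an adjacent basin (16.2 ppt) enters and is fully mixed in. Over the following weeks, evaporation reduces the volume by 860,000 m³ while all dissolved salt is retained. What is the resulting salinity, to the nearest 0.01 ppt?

After mixing: salt = 2,480,000×23 + 3,030,000×16.2 = 106,126,000; volume = 5,510,000 m³
After evaporation: salt unchanged = 106,126,000; volume = 5,510,000 − 860,000 = 4,650,000 m³
S = 106,126,000 / 4,650,000 = 22.8228 ppt

22.82 ppt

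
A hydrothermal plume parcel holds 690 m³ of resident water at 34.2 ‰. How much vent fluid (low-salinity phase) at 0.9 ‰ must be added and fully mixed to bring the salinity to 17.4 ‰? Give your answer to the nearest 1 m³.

Salt balance: 690×34.2 + V×0.9 = (690+V)×17.4
23,598 + 0.9V = 12,006 + 17.4V
11,592 = 16.5V
V = 702.55 m³

703 m³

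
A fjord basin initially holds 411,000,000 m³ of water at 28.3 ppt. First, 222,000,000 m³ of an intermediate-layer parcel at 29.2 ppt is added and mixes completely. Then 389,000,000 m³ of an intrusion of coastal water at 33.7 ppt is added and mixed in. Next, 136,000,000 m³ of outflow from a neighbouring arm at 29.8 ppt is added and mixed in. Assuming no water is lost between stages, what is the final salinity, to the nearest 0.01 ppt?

Total salt / total volume:
Initial salt = 411,000,000×28.3 = 11,631,300,000
After stage 1: salt = 11,631,300,000 + 222,000,000×29.2 = 18,113,700,000; volume = 633,000,000 m³; S = 28.616 ppt
After stage 2: salt = 18,113,700,000 + 389,000,000×33.7 = 31,223,000,000; volume = 1,022,000,000 m³; S = 30.551 ppt
After stage 3: salt = 31,223,000,000 + 136,000,000×29.8 = 35,275,800,000; volume = 1,158,000,000 m³
S = 35,275,800,000 / 1,158,000,000 = 30.4627 ppt

30.46 ppt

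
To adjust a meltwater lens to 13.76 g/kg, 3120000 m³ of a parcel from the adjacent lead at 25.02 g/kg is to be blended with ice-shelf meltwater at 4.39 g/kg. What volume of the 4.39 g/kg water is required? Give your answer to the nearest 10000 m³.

3750000 m³

Salt balance: 3,120,000×25.02 + V×4.39 = (3,120,000+V)×13.76
78,062,400 + 4.39V = 42,931,200 + 13.76V
35,131,200 = 9.37V
V = 3,749,327.64 m³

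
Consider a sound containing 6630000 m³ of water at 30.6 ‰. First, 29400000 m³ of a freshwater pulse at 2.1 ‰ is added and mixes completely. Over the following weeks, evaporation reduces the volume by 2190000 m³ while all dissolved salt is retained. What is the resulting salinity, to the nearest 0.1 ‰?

After mixing: salt = 6,630,000×30.6 + 29,400,000×2.1 = 264,618,000; volume = 36,030,000 m³
After evaporation: salt unchanged = 264,618,000; volume = 36,030,000 − 2,190,000 = 33,840,000 m³
S = 264,618,000 / 33,840,000 = 7.8197 ‰

7.8 ‰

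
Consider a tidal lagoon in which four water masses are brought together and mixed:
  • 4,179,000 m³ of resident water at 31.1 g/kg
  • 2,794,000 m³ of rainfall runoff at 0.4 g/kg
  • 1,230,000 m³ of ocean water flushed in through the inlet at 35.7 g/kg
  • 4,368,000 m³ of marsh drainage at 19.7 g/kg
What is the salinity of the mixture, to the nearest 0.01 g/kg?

20.77 g/kg

Total salt / total volume:
salt = 4,179,000×31.1 + 2,794,000×0.4 + 1,230,000×35.7 + 4,368,000×19.7 = 129,966,900 + 1,117,600 + 43,911,000 + 86,049,600 = 261,045,100
volume = 4,179,000 + 2,794,000 + 1,230,000 + 4,368,000 = 12,571,000 m³
S = 261,045,100 / 12,571,000 = 20.7657 g/kg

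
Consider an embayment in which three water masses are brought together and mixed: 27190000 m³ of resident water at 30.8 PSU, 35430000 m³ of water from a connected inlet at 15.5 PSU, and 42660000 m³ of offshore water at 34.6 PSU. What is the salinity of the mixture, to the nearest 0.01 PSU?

27.19 PSU

Weighted by volume,
salt = 27,190,000×30.8 + 35,430,000×15.5 + 42,660,000×34.6 = 837,452,000 + 549,165,000 + 1,476,036,000 = 2,862,653,000
volume = 27,190,000 + 35,430,000 + 42,660,000 = 105,280,000 m³
S = 2,862,653,000 / 105,280,000 = 27.1909 PSU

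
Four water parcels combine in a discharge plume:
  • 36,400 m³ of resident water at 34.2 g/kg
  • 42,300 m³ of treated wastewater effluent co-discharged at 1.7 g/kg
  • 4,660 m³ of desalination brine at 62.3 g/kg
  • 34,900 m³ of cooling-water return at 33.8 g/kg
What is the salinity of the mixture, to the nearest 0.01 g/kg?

Total salt / total volume:
salt = 36,400×34.2 + 42,300×1.7 + 4,660×62.3 + 34,900×33.8 = 1,244,880 + 71,910 + 290,318 + 1,179,620 = 2,786,728
volume = 36,400 + 42,300 + 4,660 + 34,900 = 118,260 m³
S = 2,786,728 / 118,260 = 23.5644 g/kg

23.56 g/kg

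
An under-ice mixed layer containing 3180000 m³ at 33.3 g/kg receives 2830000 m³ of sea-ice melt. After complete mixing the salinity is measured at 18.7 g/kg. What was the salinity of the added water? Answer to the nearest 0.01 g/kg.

2.29 g/kg

Salt balance: 3,180,000×33.3 + 2,830,000×S = 6,010,000×18.7
105,894,000 + 2,830,000·S = 112,387,000
S = (112,387,000 − 105,894,000) / 2,830,000 = 2.2943 g/kg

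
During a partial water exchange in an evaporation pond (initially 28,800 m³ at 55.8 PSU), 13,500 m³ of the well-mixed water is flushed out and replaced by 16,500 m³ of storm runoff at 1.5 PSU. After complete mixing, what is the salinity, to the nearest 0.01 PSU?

Remaining after removal: 15,300 m³ at 55.8 PSU (salt = 853,740)
After addition: salt = 853,740 + 16,500×1.5 = 878,490; volume = 31,800 m³
S = 878,490 / 31,800 = 27.6255 PSU

27.63 PSU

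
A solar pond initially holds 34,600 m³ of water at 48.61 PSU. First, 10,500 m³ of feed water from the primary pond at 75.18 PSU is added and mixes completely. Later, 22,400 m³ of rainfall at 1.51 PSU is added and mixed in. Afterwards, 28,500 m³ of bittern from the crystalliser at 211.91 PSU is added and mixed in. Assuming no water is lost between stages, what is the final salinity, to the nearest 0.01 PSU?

Salt balance:
Initial salt = 34,600×48.61 = 1,681,906
After stage 1: salt = 1,681,906 + 10,500×75.18 = 2,471,296; volume = 45,100 m³; S = 54.796 PSU
After stage 2: salt = 2,471,296 + 22,400×1.51 = 2,505,120; volume = 67,500 m³; S = 37.113 PSU
After stage 3: salt = 2,505,120 + 28,500×211.91 = 8,544,555; volume = 96,000 m³
S = 8,544,555 / 96,000 = 89.0058 PSU

89.01 PSU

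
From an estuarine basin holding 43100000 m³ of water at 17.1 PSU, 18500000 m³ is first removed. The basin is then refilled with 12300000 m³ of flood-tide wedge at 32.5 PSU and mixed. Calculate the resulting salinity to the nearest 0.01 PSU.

22.23 PSU

Remaining after removal: 24,600,000 m³ at 17.1 PSU (salt = 420,660,000)
After addition: salt = 420,660,000 + 12,300,000×32.5 = 820,410,000; volume = 36,900,000 m³
S = 820,410,000 / 36,900,000 = 22.2333 PSU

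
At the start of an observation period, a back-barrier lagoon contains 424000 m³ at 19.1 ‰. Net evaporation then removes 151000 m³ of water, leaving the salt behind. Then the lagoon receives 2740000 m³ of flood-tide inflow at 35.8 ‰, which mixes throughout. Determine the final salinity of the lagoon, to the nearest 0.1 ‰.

After evaporation: salt = 424,000×19.1 = 8,098,400; volume = 424,000 − 151,000 = 273,000 m³
After mixing: salt = 8,098,400 + 2,740,000×35.8 = 106,190,400; volume = 273,000 + 2,740,000 = 3,013,000 m³
S = 106,190,400 / 3,013,000 = 35.2441 ‰

35.2 ‰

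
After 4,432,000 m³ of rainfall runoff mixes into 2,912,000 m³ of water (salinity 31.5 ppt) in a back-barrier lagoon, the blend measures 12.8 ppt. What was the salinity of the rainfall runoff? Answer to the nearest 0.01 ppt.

0.51 ppt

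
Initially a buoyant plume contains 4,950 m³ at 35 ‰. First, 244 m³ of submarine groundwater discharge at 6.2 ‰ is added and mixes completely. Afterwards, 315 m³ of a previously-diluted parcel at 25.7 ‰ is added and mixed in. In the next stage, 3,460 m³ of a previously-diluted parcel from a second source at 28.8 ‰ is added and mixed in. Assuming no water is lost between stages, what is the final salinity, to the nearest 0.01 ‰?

By conservation of dissolved salt,
Initial salt = 4,950×35 = 173,250
After stage 1: salt = 173,250 + 244×6.2 = 174,762.8; volume = 5,194 m³; S = 33.647 ‰
After stage 2: salt = 174,762.8 + 315×25.7 = 182,858.3; volume = 5,509 m³; S = 33.193 ‰
After stage 3: salt = 182,858.3 + 3,460×28.8 = 282,506.3; volume = 8,969 m³
S = 282,506.3 / 8,969 = 31.4981 ‰

31.50 ‰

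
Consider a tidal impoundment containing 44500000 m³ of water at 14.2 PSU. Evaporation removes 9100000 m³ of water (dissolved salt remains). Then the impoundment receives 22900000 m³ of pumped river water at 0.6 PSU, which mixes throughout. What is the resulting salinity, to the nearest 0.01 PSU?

11.07 PSU

After evaporation: salt = 44,500,000×14.2 = 631,900,000; volume = 44,500,000 − 9,100,000 = 35,400,000 m³
After mixing: salt = 631,900,000 + 22,900,000×0.6 = 645,640,000; volume = 35,400,000 + 22,900,000 = 58,300,000 m³
S = 645,640,000 / 58,300,000 = 11.0744 PSU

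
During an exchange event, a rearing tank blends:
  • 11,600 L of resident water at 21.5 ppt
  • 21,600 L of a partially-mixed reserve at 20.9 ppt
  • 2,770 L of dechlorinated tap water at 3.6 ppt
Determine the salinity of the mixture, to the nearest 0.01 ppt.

19.76 ppt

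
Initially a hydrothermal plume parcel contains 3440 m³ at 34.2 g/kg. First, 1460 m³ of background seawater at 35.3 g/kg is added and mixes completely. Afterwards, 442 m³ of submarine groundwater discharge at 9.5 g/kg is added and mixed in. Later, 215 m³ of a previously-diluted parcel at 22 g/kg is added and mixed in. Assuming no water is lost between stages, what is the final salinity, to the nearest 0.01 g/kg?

32.05 g/kg

By conservation of dissolved salt,
Initial salt = 3,440×34.2 = 117,648
After stage 1: salt = 117,648 + 1,460×35.3 = 169,186; volume = 4,900 m³; S = 34.528 g/kg
After stage 2: salt = 169,186 + 442×9.5 = 173,385; volume = 5,342 m³; S = 32.457 g/kg
After stage 3: salt = 173,385 + 215×22 = 178,115; volume = 5,557 m³
S = 178,115 / 5,557 = 32.0524 g/kg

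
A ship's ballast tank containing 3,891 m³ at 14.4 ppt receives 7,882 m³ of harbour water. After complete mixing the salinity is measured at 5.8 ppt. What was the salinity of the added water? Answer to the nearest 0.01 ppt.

1.55 ppt

Salt balance: 3,891×14.4 + 7,882×S = 11,773×5.8
56,030.4 + 7,882·S = 68,283.4
S = (68,283.4 − 56,030.4) / 7,882 = 1.5546 ppt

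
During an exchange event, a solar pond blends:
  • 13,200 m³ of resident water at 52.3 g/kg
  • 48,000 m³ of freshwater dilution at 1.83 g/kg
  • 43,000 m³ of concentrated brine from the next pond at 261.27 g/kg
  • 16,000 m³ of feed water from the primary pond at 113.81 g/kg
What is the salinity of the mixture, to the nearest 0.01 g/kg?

Mass of salt is conserved:
salt = 13,200×52.3 + 48,000×1.83 + 43,000×261.27 + 16,000×113.81 = 690,360 + 87,840 + 11,234,610 + 1,820,960 = 13,833,770
volume = 13,200 + 48,000 + 43,000 + 16,000 = 120,200 m³
S = 13,833,770 / 120,200 = 115.0896 g/kg

115.09 g/kg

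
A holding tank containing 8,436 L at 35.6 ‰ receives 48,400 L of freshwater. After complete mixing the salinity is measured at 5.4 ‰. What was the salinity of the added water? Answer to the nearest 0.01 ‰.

0.14 ‰

Salt balance: 8,436×35.6 + 48,400×S = 56,836×5.4
300,321.6 + 48,400·S = 306,914.4
S = (306,914.4 − 300,321.6) / 48,400 = 0.1362 ‰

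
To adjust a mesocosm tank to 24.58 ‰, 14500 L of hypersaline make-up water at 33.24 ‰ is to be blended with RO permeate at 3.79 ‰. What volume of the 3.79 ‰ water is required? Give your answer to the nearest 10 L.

Salt balance: 14,500×33.24 + V×3.79 = (14,500+V)×24.58
481,980 + 3.79V = 356,410 + 24.58V
125,570 = 20.79V
V = 6,039.92 L

6040 L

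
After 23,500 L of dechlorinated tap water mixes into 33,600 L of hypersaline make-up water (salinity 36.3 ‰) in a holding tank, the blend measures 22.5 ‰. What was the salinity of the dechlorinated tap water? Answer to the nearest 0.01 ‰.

2.77 ‰

Salt balance: 33,600×36.3 + 23,500×S = 57,100×22.5
1,219,680 + 23,500·S = 1,284,750
S = (1,284,750 − 1,219,680) / 23,500 = 2.7689 ‰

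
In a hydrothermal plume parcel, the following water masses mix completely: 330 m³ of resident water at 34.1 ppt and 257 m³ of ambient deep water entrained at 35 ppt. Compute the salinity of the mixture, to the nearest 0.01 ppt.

34.49 ppt

By conservation of dissolved salt,
salt = 330×34.1 + 257×35 = 11,253 + 8,995 = 20,248
volume = 330 + 257 = 587 m³
S = 20,248 / 587 = 34.494 ppt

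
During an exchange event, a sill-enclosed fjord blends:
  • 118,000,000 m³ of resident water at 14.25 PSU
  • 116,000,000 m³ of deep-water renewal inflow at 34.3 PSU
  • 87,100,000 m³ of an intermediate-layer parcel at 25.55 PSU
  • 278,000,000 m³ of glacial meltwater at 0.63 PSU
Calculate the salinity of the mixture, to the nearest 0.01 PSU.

13.45 PSU

Weighted by volume,
salt = 118,000,000×14.25 + 116,000,000×34.3 + 87,100,000×25.55 + 278,000,000×0.63 = 1,681,500,000 + 3,978,800,000 + 2,225,405,000 + 175,140,000 = 8,060,845,000
volume = 118,000,000 + 116,000,000 + 87,100,000 + 278,000,000 = 599,100,000 m³
S = 8,060,845,000 / 599,100,000 = 13.4549 PSU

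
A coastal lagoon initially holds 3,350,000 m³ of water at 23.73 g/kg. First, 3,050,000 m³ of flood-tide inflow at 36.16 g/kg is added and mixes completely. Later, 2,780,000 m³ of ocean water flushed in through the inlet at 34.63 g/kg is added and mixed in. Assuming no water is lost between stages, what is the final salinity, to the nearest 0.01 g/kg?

31.16 g/kg

Conserving salt mass:
Initial salt = 3,350,000×23.73 = 79,495,500
After stage 1: salt = 79,495,500 + 3,050,000×36.16 = 189,783,500; volume = 6,400,000 m³; S = 29.654 g/kg
After stage 2: salt = 189,783,500 + 2,780,000×34.63 = 286,054,900; volume = 9,180,000 m³
S = 286,054,900 / 9,180,000 = 31.1607 g/kg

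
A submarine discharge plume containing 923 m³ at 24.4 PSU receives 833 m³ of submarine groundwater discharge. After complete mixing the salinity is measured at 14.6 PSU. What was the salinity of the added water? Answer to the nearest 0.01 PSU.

Salt balance: 923×24.4 + 833×S = 1,756×14.6
22,521.2 + 833·S = 25,637.6
S = (25,637.6 − 22,521.2) / 833 = 3.7412 PSU

3.74 PSU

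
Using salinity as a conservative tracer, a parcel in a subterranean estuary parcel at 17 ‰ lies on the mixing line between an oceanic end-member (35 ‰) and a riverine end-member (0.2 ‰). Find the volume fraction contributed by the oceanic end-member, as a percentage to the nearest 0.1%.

48.3%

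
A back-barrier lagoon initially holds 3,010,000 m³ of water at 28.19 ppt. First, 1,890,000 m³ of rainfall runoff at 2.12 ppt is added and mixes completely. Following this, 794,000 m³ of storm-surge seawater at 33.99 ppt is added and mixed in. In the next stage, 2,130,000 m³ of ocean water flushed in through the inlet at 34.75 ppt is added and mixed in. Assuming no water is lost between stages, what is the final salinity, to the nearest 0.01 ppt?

By conservation of dissolved salt,
Initial salt = 3,010,000×28.19 = 84,851,900
After stage 1: salt = 84,851,900 + 1,890,000×2.12 = 88,858,700; volume = 4,900,000 m³; S = 18.134 ppt
After stage 2: salt = 88,858,700 + 794,000×33.99 = 115,846,760; volume = 5,694,000 m³; S = 20.345 ppt
After stage 3: salt = 115,846,760 + 2,130,000×34.75 = 189,864,260; volume = 7,824,000 m³
S = 189,864,260 / 7,824,000 = 24.2669 ppt

24.27 ppt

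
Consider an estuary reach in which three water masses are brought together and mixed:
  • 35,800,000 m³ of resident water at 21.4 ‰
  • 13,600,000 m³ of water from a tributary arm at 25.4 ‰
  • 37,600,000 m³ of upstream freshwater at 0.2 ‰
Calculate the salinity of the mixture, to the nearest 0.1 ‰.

12.9 ‰

Total salt / total volume:
salt = 35,800,000×21.4 + 13,600,000×25.4 + 37,600,000×0.2 = 766,120,000 + 345,440,000 + 7,520,000 = 1,119,080,000
volume = 35,800,000 + 13,600,000 + 37,600,000 = 87,000,000 m³
S = 1,119,080,000 / 87,000,000 = 12.863 ‰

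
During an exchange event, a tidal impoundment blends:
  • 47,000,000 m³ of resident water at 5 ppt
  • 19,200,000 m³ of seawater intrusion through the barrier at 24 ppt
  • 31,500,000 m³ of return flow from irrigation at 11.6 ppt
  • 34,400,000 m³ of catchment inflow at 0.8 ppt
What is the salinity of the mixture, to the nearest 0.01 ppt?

By conservation of dissolved salt,
salt = 47,000,000×5 + 19,200,000×24 + 31,500,000×11.6 + 34,400,000×0.8 = 235,000,000 + 460,800,000 + 365,400,000 + 27,520,000 = 1,088,720,000
volume = 47,000,000 + 19,200,000 + 31,500,000 + 34,400,000 = 132,100,000 m³
S = 1,088,720,000 / 132,100,000 = 8.2416 ppt

8.24 ppt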